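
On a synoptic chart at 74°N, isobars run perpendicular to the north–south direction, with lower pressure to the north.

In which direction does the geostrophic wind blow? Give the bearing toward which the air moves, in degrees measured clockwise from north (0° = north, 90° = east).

The pressure-gradient force points toward the north (bearing 000°).
Geostrophic balance: in the Northern Hemisphere the Coriolis force deflects motion to the right, so the geostrophic wind blows 90° to the right of the pressure-gradient force (low pressure on the left).
Rotating 000° by 90° clockwise gives 090° — the wind blows toward the east.

090°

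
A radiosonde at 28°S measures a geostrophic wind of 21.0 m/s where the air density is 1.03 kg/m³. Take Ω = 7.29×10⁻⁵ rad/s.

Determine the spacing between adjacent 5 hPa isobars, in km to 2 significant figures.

Coriolis parameter at 28°S:
f = 2Ω sin φ = 2 × 7.29×10⁻⁵ × sin 28° = 6.84×10⁻⁵ s⁻¹
Geostrophic balance rearranged: |∂P/∂n| = f ρ V_g
|∂P/∂n| = 6.84×10⁻⁵ × 1.03 × 21.0 = 1.48×10⁻³ Pa/m
Isobar spacing: Δn = ΔP/|∂P/∂n| = 500 Pa / 1.48×10⁻³ Pa/m = 337712 m ≈ 340 km

340 km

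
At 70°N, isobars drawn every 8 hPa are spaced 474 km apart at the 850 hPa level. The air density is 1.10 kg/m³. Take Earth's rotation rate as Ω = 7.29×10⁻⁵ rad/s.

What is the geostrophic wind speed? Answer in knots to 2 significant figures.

Coriolis parameter at 70°N:
f = 2Ω sin φ = 2 × 7.29×10⁻⁵ × sin 70° = 1.37×10⁻⁴ s⁻¹
Pressure gradient: |∂P/∂n| = 800 Pa / 474000 m = 1.69×10⁻³ Pa/m
Geostrophic balance (pressure-gradient force = Coriolis force):
V_g = (1/(fρ)) |∂P/∂n| = 1.69×10⁻³ / (1.37×10⁻⁴ × 1.10) = 11.2 m/s
Converting: 11.2 m/s × 1.944 = 22 knots

22 knots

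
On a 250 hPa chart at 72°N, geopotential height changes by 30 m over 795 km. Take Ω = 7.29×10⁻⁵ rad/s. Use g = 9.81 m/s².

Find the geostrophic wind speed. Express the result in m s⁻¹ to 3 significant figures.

2.67 m s⁻¹

Coriolis parameter at 72°N:
f = 2Ω sin φ = 2 × 7.29×10⁻⁵ × sin 72° = 1.39×10⁻⁴ s⁻¹
Height gradient: |∂Z/∂n| = 30 m / 795000 m = 3.77×10⁻⁵
On a pressure surface, geostrophic balance gives V_g = (g/f)|∂Z/∂n|:
V_g = 9.81 × 3.77×10⁻⁵ / 1.39×10⁻⁴ = 2.67 m/s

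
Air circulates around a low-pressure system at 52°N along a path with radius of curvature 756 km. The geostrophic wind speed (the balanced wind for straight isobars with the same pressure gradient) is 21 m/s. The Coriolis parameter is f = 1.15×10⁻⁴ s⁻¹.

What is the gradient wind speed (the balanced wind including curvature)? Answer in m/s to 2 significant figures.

Around a low, centrifugal force acts outward with Coriolis, so pressure-gradient force balances both:
(1/ρ)|∂P/∂n| = fV + V²/R  →  V² + fR·V − fR·V_g = 0
With fR = 1.15×10⁻⁴ × 756×10³ m = 86.9 m/s:
V = [−fR + √((fR)² + 4 fR V_g)]/2 = [−86.9 + √(86.9² + 4×86.9×21)]/2 = 17.5 m/s
Subgeostrophic (V < V_g = 21 m/s), as expected around a low.

17 m/s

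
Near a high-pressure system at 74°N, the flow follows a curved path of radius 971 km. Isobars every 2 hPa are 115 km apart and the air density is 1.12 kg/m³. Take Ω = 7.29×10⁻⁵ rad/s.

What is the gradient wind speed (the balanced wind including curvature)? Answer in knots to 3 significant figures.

23.7 knots

Coriolis parameter at 74°N:
f = 2Ω sin φ = 2 × 7.29×10⁻⁵ × sin 74° = 1.40×10⁻⁴ s⁻¹
Pressure gradient: |∂P/∂n| = 200 Pa / 115000 m = 1.74×10⁻³ Pa/m
Geostrophic speed: V_g = |∂P/∂n|/(fρ) = 1.74×10⁻³/(1.40×10⁻⁴ × 1.12) = 11.1 m/s
Around a high, pressure-gradient force acts outward with centrifugal, so Coriolis balances both:
fV = (1/ρ)|∂P/∂n| + V²/R  →  V² − fR·V + fR·V_g = 0
With fR = 1.40×10⁻⁴ × 971×10³ m = 136 m/s:
V = [fR − √((fR)² − 4 fR V_g)]/2 = [136 − √(136² − 4×136×11.1)]/2 = 12.2 m/s
Supergeostrophic (V > V_g = 11.1 m/s), as expected around a high.
Converting: 12.2 m/s × 1.944 = 23.7 knots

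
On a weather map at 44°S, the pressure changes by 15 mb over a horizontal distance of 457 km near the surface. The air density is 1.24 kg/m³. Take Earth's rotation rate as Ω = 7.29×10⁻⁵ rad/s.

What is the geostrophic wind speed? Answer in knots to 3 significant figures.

Coriolis parameter at 44°S:
f = 2Ω sin φ = 2 × 7.29×10⁻⁵ × sin 44° = 1.01×10⁻⁴ s⁻¹
Pressure gradient: |∂P/∂n| = 1500 Pa / 457000 m = 3.28×10⁻³ Pa/m
Geostrophic balance (pressure-gradient force = Coriolis force):
V_g = (1/(fρ)) |∂P/∂n| = 3.28×10⁻³ / (1.01×10⁻⁴ × 1.24) = 26.1 m/s
Converting: 26.1 m/s × 1.944 = 50.8 knots

50.8 knots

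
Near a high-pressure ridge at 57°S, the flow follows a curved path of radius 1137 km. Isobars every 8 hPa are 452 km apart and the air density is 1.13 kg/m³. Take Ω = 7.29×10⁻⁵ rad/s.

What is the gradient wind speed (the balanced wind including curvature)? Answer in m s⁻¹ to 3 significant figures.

14.3 m s⁻¹

Coriolis parameter at 57°S:
f = 2Ω sin φ = 2 × 7.29×10⁻⁵ × sin 57° = 1.22×10⁻⁴ s⁻¹
Pressure gradient: |∂P/∂n| = 800 Pa / 452000 m = 1.77×10⁻³ Pa/m
Geostrophic speed: V_g = |∂P/∂n|/(fρ) = 1.77×10⁻³/(1.22×10⁻⁴ × 1.13) = 12.8 m/s
Around a high, pressure-gradient force acts outward with centrifugal, so Coriolis balances both:
fV = (1/ρ)|∂P/∂n| + V²/R  →  V² − fR·V + fR·V_g = 0
With fR = 1.22×10⁻⁴ × 1137×10³ m = 139 m/s:
V = [fR − √((fR)² − 4 fR V_g)]/2 = [139 − √(139² − 4×139×12.8)]/2 = 14.3 m/s
Supergeostrophic (V > V_g = 12.8 m/s), as expected around a high.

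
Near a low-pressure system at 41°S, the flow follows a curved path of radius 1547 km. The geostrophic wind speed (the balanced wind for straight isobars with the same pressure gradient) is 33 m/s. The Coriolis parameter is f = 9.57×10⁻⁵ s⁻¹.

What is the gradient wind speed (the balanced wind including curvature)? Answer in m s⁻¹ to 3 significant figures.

Around a low, centrifugal force acts outward with Coriolis, so pressure-gradient force balances both:
(1/ρ)|∂P/∂n| = fV + V²/R  →  V² + fR·V − fR·V_g = 0
With fR = 9.57×10⁻⁵ × 1547×10³ m = 148 m/s:
V = [−fR + √((fR)² + 4 fR V_g)]/2 = [−148 + √(148² + 4×148×33)]/2 = 27.8 m/s
Subgeostrophic (V < V_g = 33 m/s), as expected around a low.

27.8 m s⁻¹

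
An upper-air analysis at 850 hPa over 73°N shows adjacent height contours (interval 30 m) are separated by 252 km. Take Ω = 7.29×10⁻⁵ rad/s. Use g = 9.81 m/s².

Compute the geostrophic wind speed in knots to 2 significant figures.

16 knots

Coriolis parameter at 73°N:
f = 2Ω sin φ = 2 × 7.29×10⁻⁵ × sin 73° = 1.39×10⁻⁴ s⁻¹
Height gradient: |∂Z/∂n| = 30 m / 252000 m = 1.19×10⁻⁴
On a pressure surface, geostrophic balance gives V_g = (g/f)|∂Z/∂n|:
V_g = 9.81 × 1.19×10⁻⁴ / 1.39×10⁻⁴ = 8.38 m/s
Converting: 8.38 m/s × 1.944 = 16 knots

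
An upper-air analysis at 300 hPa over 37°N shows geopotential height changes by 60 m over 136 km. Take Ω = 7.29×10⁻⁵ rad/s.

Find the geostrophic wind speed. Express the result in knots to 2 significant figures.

96 knots

Coriolis parameter at 37°N:
f = 2Ω sin φ = 2 × 7.29×10⁻⁵ × sin 37° = 8.77×10⁻⁵ s⁻¹
Height gradient: |∂Z/∂n| = 60 m / 136000 m = 4.41×10⁻⁴
On a pressure surface, geostrophic balance gives V_g = (g/f)|∂Z/∂n|:
V_g = 9.81 × 4.41×10⁻⁴ / 8.77×10⁻⁵ = 49.3 m/s
Converting: 49.3 m/s × 1.944 = 96 knots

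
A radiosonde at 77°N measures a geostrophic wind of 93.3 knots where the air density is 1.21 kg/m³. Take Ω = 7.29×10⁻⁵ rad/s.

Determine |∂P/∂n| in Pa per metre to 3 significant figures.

8.25×10⁻³ Pa/m

Coriolis parameter at 77°N:
f = 2Ω sin φ = 2 × 7.29×10⁻⁵ × sin 77° = 1.42×10⁻⁴ s⁻¹
Wind speed in SI: 93.3 knots = 48.0 m/s
Geostrophic balance rearranged: |∂P/∂n| = f ρ V_g
|∂P/∂n| = 1.42×10⁻⁴ × 1.21 × 48.0 = 8.25×10⁻³ Pa/m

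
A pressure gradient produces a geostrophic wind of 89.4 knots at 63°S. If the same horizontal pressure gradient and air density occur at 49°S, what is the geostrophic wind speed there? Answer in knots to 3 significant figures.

106 knots

With the same pressure gradient and density, V_g ∝ 1/f ∝ 1/sin φ.
V₂ = V₁ · sin φ₁ / sin φ₂ = 89.4 × sin 63° / sin 49°
V₂ = 89.4 × 0.8910/0.7547 = 106 knots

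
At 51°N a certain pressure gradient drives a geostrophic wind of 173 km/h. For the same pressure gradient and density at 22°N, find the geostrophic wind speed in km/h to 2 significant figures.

360 km/h

With the same pressure gradient and density, V_g ∝ 1/f ∝ 1/sin φ.
V₂ = V₁ · sin φ₁ / sin φ₂ = 173 × sin 51° / sin 22°
V₂ = 173 × 0.7771/0.3746 = 360 km/h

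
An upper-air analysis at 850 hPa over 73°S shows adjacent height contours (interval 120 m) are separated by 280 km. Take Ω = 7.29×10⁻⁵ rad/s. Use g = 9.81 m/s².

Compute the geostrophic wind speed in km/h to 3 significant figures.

Coriolis parameter at 73°S:
f = 2Ω sin φ = 2 × 7.29×10⁻⁵ × sin 73° = 1.39×10⁻⁴ s⁻¹
Height gradient: |∂Z/∂n| = 120 m / 280000 m = 4.29×10⁻⁴
On a pressure surface, geostrophic balance gives V_g = (g/f)|∂Z/∂n|:
V_g = 9.81 × 4.29×10⁻⁴ / 1.39×10⁻⁴ = 30.2 m/s
Converting: 30.2 m/s × 3.6 = 109 km/h

109 km/h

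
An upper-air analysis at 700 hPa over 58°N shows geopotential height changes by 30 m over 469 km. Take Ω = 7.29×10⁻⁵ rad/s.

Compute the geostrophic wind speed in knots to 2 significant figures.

Coriolis parameter at 58°N:
f = 2Ω sin φ = 2 × 7.29×10⁻⁵ × sin 58° = 1.24×10⁻⁴ s⁻¹
Height gradient: |∂Z/∂n| = 30 m / 469000 m = 6.40×10⁻⁵
On a pressure surface, geostrophic balance gives V_g = (g/f)|∂Z/∂n|:
V_g = 9.81 × 6.40×10⁻⁵ / 1.24×10⁻⁴ = 5.08 m/s
Converting: 5.08 m/s × 1.944 = 9.9 knots

9.9 knots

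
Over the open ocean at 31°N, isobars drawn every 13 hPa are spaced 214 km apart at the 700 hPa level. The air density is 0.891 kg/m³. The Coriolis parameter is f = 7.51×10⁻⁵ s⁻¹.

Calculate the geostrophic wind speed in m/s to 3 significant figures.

90.8 m/s

Pressure gradient: |∂P/∂n| = 1300 Pa / 214000 m = 6.07×10⁻³ Pa/m
Geostrophic balance (pressure-gradient force = Coriolis force):
V_g = (1/(fρ)) |∂P/∂n| = 6.07×10⁻³ / (7.51×10⁻⁵ × 0.891) = 90.8 m/s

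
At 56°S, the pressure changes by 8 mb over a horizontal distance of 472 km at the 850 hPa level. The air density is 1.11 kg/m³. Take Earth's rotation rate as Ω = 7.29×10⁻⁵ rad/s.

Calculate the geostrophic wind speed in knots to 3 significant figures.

Coriolis parameter at 56°S:
f = 2Ω sin φ = 2 × 7.29×10⁻⁵ × sin 56° = 1.21×10⁻⁴ s⁻¹
Pressure gradient: |∂P/∂n| = 800 Pa / 472000 m = 1.69×10⁻³ Pa/m
Geostrophic balance (pressure-gradient force = Coriolis force):
V_g = (1/(fρ)) |∂P/∂n| = 1.69×10⁻³ / (1.21×10⁻⁴ × 1.11) = 12.6 m/s
Converting: 12.6 m/s × 1.944 = 24.6 knots

24.6 knots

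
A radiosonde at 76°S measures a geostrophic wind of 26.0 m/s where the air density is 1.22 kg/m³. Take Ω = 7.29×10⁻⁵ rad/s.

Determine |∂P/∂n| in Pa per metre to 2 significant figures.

4.5×10⁻³ Pa/m

Coriolis parameter at 76°S:
f = 2Ω sin φ = 2 × 7.29×10⁻⁵ × sin 76° = 1.41×10⁻⁴ s⁻¹
Geostrophic balance rearranged: |∂P/∂n| = f ρ V_g
|∂P/∂n| = 1.41×10⁻⁴ × 1.22 × 26.0 = 4.49×10⁻³ Pa/m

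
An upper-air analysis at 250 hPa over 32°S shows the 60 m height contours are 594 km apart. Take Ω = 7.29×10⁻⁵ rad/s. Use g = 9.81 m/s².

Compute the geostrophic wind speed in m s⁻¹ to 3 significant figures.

12.8 m s⁻¹

Coriolis parameter at 32°S:
f = 2Ω sin φ = 2 × 7.29×10⁻⁵ × sin 32° = 7.73×10⁻⁵ s⁻¹
Height gradient: |∂Z/∂n| = 60 m / 594000 m = 1.01×10⁻⁴
On a pressure surface, geostrophic balance gives V_g = (g/f)|∂Z/∂n|:
V_g = 9.81 × 1.01×10⁻⁴ / 7.73×10⁻⁵ = 12.8 m/s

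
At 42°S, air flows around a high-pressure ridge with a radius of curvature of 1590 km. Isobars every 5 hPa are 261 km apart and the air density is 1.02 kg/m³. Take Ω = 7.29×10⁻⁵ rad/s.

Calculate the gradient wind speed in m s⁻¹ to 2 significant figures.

23 m s⁻¹

Coriolis parameter at 42°S:
f = 2Ω sin φ = 2 × 7.29×10⁻⁵ × sin 42° = 9.76×10⁻⁵ s⁻¹
Pressure gradient: |∂P/∂n| = 500 Pa / 261000 m = 1.92×10⁻³ Pa/m
Geostrophic speed: V_g = |∂P/∂n|/(fρ) = 1.92×10⁻³/(9.76×10⁻⁵ × 1.02) = 19.3 m/s
Around a high, pressure-gradient force acts outward with centrifugal, so Coriolis balances both:
fV = (1/ρ)|∂P/∂n| + V²/R  →  V² − fR·V + fR·V_g = 0
With fR = 9.76×10⁻⁵ × 1590×10³ m = 155 m/s:
V = [fR − √((fR)² − 4 fR V_g)]/2 = [155 − √(155² − 4×155×19.3)]/2 = 22.5 m/s
Supergeostrophic (V > V_g = 19.3 m/s), as expected around a high.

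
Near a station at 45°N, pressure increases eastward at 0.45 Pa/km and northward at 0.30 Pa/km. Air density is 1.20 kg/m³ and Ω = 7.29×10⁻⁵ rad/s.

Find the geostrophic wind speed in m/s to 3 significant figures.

Coriolis parameter at 45°N:
f = 2Ω sin φ = 2 × 7.29×10⁻⁵ × sin 45° = 1.03×10⁻⁴ s⁻¹
Component geostrophic relations (x east, y north):
u_g = −(1/(fρ)) ∂P/∂y,  v_g = (1/(fρ)) ∂P/∂x
u_g = −(0.30×10⁻³)/(1.03×10⁻⁴ × 1.20) = −2.42 m/s;  v_g = (0.45×10⁻³)/(1.03×10⁻⁴ × 1.20) = 3.64 m/s
|V_g| = √(u_g² + v_g²) = 4.37 m/s

4.37 m/s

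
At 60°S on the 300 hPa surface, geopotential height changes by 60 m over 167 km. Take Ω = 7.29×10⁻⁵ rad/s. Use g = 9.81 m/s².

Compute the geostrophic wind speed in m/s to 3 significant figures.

Coriolis parameter at 60°S:
f = 2Ω sin φ = 2 × 7.29×10⁻⁵ × sin 60° = 1.26×10⁻⁴ s⁻¹
Height gradient: |∂Z/∂n| = 60 m / 167000 m = 3.59×10⁻⁴
On a pressure surface, geostrophic balance gives V_g = (g/f)|∂Z/∂n|:
V_g = 9.81 × 3.59×10⁻⁴ / 1.26×10⁻⁴ = 27.9 m/s

27.9 m/s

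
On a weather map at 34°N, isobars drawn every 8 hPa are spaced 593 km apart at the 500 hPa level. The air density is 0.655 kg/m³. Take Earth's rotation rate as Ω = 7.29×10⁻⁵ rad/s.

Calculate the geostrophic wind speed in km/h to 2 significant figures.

91 km/h

Coriolis parameter at 34°N:
f = 2Ω sin φ = 2 × 7.29×10⁻⁵ × sin 34° = 8.15×10⁻⁵ s⁻¹
Pressure gradient: |∂P/∂n| = 800 Pa / 593000 m = 1.35×10⁻³ Pa/m
Geostrophic balance (pressure-gradient force = Coriolis force):
V_g = (1/(fρ)) |∂P/∂n| = 1.35×10⁻³ / (8.15×10⁻⁵ × 0.655) = 25.3 m/s
Converting: 25.3 m/s × 3.6 = 91 km/h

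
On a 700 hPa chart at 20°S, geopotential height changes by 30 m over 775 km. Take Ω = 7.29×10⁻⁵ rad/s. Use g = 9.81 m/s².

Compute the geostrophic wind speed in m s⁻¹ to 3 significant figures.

Coriolis parameter at 20°S:
f = 2Ω sin φ = 2 × 7.29×10⁻⁵ × sin 20° = 4.99×10⁻⁵ s⁻¹
Height gradient: |∂Z/∂n| = 30 m / 775000 m = 3.87×10⁻⁵
On a pressure surface, geostrophic balance gives V_g = (g/f)|∂Z/∂n|:
V_g = 9.81 × 3.87×10⁻⁵ / 4.99×10⁻⁵ = 7.62 m/s

7.62 m s⁻¹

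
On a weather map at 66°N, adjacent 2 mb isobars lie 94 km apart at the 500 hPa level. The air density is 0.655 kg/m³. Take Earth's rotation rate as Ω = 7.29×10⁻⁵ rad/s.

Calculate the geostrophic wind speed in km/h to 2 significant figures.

Coriolis parameter at 66°N:
f = 2Ω sin φ = 2 × 7.29×10⁻⁵ × sin 66° = 1.33×10⁻⁴ s⁻¹
Pressure gradient: |∂P/∂n| = 200 Pa / 94000 m = 2.13×10⁻³ Pa/m
Geostrophic balance (pressure-gradient force = Coriolis force):
V_g = (1/(fρ)) |∂P/∂n| = 2.13×10⁻³ / (1.33×10⁻⁴ × 0.655) = 24.4 m/s
Converting: 24.4 m/s × 3.6 = 88 km/h

88 km/h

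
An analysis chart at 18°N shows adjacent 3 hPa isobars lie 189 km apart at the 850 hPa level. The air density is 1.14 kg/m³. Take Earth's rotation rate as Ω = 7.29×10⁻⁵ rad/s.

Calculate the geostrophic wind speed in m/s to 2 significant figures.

31 m/s

Coriolis parameter at 18°N:
f = 2Ω sin φ = 2 × 7.29×10⁻⁵ × sin 18° = 4.51×10⁻⁵ s⁻¹
Pressure gradient: |∂P/∂n| = 300 Pa / 189000 m = 1.59×10⁻³ Pa/m
Geostrophic balance (pressure-gradient force = Coriolis force):
V_g = (1/(fρ)) |∂P/∂n| = 1.59×10⁻³ / (4.51×10⁻⁵ × 1.14) = 30.9 m/s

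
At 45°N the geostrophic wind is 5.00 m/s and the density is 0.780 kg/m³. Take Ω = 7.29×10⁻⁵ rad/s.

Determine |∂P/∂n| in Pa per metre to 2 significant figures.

Coriolis parameter at 45°N:
f = 2Ω sin φ = 2 × 7.29×10⁻⁵ × sin 45° = 1.03×10⁻⁴ s⁻¹
Geostrophic balance rearranged: |∂P/∂n| = f ρ V_g
|∂P/∂n| = 1.03×10⁻⁴ × 0.780 × 5.00 = 4.02×10⁻⁴ Pa/m

4.0×10⁻⁴ Pa/m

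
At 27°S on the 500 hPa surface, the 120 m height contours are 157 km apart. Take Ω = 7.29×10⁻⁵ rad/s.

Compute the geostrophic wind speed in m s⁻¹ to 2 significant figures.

110 m s⁻¹

Coriolis parameter at 27°S:
f = 2Ω sin φ = 2 × 7.29×10⁻⁵ × sin 27° = 6.62×10⁻⁵ s⁻¹
Height gradient: |∂Z/∂n| = 120 m / 157000 m = 7.64×10⁻⁴
On a pressure surface, geostrophic balance gives V_g = (g/f)|∂Z/∂n|:
V_g = 9.81 × 7.64×10⁻⁴ / 6.62×10⁻⁵ = 113 m/s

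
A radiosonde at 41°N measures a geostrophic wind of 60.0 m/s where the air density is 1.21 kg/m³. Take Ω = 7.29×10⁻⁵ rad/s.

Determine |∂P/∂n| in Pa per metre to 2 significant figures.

Coriolis parameter at 41°N:
f = 2Ω sin φ = 2 × 7.29×10⁻⁵ × sin 41° = 9.57×10⁻⁵ s⁻¹
Geostrophic balance rearranged: |∂P/∂n| = f ρ V_g
|∂P/∂n| = 9.57×10⁻⁵ × 1.21 × 60.0 = 6.94×10⁻³ Pa/m

6.9×10⁻³ Pa/m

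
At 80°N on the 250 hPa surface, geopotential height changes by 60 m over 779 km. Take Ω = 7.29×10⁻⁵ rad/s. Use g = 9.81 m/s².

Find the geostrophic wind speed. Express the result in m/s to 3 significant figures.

Coriolis parameter at 80°N:
f = 2Ω sin φ = 2 × 7.29×10⁻⁵ × sin 80° = 1.44×10⁻⁴ s⁻¹
Height gradient: |∂Z/∂n| = 60 m / 779000 m = 7.70×10⁻⁵
On a pressure surface, geostrophic balance gives V_g = (g/f)|∂Z/∂n|:
V_g = 9.81 × 7.70×10⁻⁵ / 1.44×10⁻⁴ = 5.26 m/s

5.26 m/s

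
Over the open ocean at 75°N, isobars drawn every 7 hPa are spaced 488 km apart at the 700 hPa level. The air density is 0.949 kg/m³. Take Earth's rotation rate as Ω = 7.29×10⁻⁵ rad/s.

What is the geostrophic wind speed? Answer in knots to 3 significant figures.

Coriolis parameter at 75°N:
f = 2Ω sin φ = 2 × 7.29×10⁻⁵ × sin 75° = 1.41×10⁻⁴ s⁻¹
Pressure gradient: |∂P/∂n| = 700 Pa / 488000 m = 1.43×10⁻³ Pa/m
Geostrophic balance (pressure-gradient force = Coriolis force):
V_g = (1/(fρ)) |∂P/∂n| = 1.43×10⁻³ / (1.41×10⁻⁴ × 0.949) = 10.7 m/s
Converting: 10.7 m/s × 1.944 = 20.9 knots

20.9 knots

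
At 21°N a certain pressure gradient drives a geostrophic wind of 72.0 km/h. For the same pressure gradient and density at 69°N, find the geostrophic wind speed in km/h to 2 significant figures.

With the same pressure gradient and density, V_g ∝ 1/f ∝ 1/sin φ.
V₂ = V₁ · sin φ₁ / sin φ₂ = 72.0 × sin 21° / sin 69°
V₂ = 72.0 × 0.3584/0.9336 = 28 km/h

28 km/h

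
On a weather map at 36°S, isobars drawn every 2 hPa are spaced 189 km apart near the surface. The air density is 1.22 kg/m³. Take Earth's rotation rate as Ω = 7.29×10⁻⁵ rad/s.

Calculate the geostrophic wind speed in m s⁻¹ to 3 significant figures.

10.1 m s⁻¹

Coriolis parameter at 36°S:
f = 2Ω sin φ = 2 × 7.29×10⁻⁵ × sin 36° = 8.57×10⁻⁵ s⁻¹
Pressure gradient: |∂P/∂n| = 200 Pa / 189000 m = 1.06×10⁻³ Pa/m
Geostrophic balance (pressure-gradient force = Coriolis force):
V_g = (1/(fρ)) |∂P/∂n| = 1.06×10⁻³ / (8.57×10⁻⁵ × 1.22) = 10.1 m/s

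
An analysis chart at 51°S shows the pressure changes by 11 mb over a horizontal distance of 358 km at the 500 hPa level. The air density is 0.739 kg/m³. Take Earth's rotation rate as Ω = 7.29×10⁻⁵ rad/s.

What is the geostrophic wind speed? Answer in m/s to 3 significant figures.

36.7 m/s

Coriolis parameter at 51°S:
f = 2Ω sin φ = 2 × 7.29×10⁻⁵ × sin 51° = 1.13×10⁻⁴ s⁻¹
Pressure gradient: |∂P/∂n| = 1100 Pa / 358000 m = 3.07×10⁻³ Pa/m
Geostrophic balance (pressure-gradient force = Coriolis force):
V_g = (1/(fρ)) |∂P/∂n| = 3.07×10⁻³ / (1.13×10⁻⁴ × 0.739) = 36.7 m/s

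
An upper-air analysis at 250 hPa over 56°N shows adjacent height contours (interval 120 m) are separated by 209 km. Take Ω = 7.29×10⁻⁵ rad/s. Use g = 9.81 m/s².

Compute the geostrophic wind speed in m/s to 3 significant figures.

46.6 m/s

Coriolis parameter at 56°N:
f = 2Ω sin φ = 2 × 7.29×10⁻⁵ × sin 56° = 1.21×10⁻⁴ s⁻¹
Height gradient: |∂Z/∂n| = 120 m / 209000 m = 5.74×10⁻⁴
On a pressure surface, geostrophic balance gives V_g = (g/f)|∂Z/∂n|:
V_g = 9.81 × 5.74×10⁻⁴ / 1.21×10⁻⁴ = 46.6 m/s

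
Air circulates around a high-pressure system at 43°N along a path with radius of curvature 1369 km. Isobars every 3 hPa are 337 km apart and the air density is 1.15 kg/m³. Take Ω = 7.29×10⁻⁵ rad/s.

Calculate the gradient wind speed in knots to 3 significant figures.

16.1 knots

Coriolis parameter at 43°N:
f = 2Ω sin φ = 2 × 7.29×10⁻⁵ × sin 43° = 9.94×10⁻⁵ s⁻¹
Pressure gradient: |∂P/∂n| = 300 Pa / 337000 m = 8.90×10⁻⁴ Pa/m
Geostrophic speed: V_g = |∂P/∂n|/(fρ) = 8.90×10⁻⁴/(9.94×10⁻⁵ × 1.15) = 7.78 m/s
Around a high, pressure-gradient force acts outward with centrifugal, so Coriolis balances both:
fV = (1/ρ)|∂P/∂n| + V²/R  →  V² − fR·V + fR·V_g = 0
With fR = 9.94×10⁻⁵ × 1369×10³ m = 136 m/s:
V = [fR − √((fR)² − 4 fR V_g)]/2 = [136 − √(136² − 4×136×7.78)]/2 = 8.29 m/s
Supergeostrophic (V > V_g = 7.78 m/s), as expected around a high.
Converting: 8.29 m/s × 1.944 = 16.1 knots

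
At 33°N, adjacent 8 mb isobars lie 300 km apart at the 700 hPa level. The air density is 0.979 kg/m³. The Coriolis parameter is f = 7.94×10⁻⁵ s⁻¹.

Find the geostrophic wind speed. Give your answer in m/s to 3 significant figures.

Pressure gradient: |∂P/∂n| = 800 Pa / 300000 m = 2.67×10⁻³ Pa/m
Geostrophic balance (pressure-gradient force = Coriolis force):
V_g = (1/(fρ)) |∂P/∂n| = 2.67×10⁻³ / (7.94×10⁻⁵ × 0.979) = 34.3 m/s

34.3 m/s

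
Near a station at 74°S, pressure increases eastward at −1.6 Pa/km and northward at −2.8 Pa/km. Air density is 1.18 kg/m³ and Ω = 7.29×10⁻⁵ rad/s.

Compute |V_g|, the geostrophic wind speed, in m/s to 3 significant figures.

Coriolis parameter at 74°S:
f = 2Ω sin φ = 2 × 7.29×10⁻⁵ × sin 74° = 1.40×10⁻⁴ s⁻¹
In the Southern Hemisphere f is negative: f = −1.40×10⁻⁴ s⁻¹.
Component geostrophic relations (x east, y north):
u_g = −(1/(fρ)) ∂P/∂y,  v_g = (1/(fρ)) ∂P/∂x
u_g = −(−2.8×10⁻³)/(−1.40×10⁻⁴ × 1.18) = −16.9 m/s;  v_g = (−1.6×10⁻³)/(−1.40×10⁻⁴ × 1.18) = 9.67 m/s
|V_g| = √(u_g² + v_g²) = 19.5 m/s

19.5 m/s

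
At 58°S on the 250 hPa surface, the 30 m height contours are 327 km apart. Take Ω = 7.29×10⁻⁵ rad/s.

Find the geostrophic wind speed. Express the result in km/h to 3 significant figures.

26.2 km/h

Coriolis parameter at 58°S:
f = 2Ω sin φ = 2 × 7.29×10⁻⁵ × sin 58° = 1.24×10⁻⁴ s⁻¹
Height gradient: |∂Z/∂n| = 30 m / 327000 m = 9.17×10⁻⁵
On a pressure surface, geostrophic balance gives V_g = (g/f)|∂Z/∂n|:
V_g = 9.81 × 9.17×10⁻⁵ / 1.24×10⁻⁴ = 7.28 m/s
Converting: 7.28 m/s × 3.6 = 26.2 km/h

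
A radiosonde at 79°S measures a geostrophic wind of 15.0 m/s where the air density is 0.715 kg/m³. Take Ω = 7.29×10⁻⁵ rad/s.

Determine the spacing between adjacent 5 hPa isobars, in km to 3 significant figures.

Coriolis parameter at 79°S:
f = 2Ω sin φ = 2 × 7.29×10⁻⁵ × sin 79° = 1.43×10⁻⁴ s⁻¹
Geostrophic balance rearranged: |∂P/∂n| = f ρ V_g
|∂P/∂n| = 1.43×10⁻⁴ × 0.715 × 15.0 = 1.53×10⁻³ Pa/m
Isobar spacing: Δn = ΔP/|∂P/∂n| = 500 Pa / 1.53×10⁻³ Pa/m = 325738 m ≈ 326 km

326 km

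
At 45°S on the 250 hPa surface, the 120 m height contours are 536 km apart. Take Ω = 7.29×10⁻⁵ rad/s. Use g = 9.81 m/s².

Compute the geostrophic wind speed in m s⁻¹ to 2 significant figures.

Coriolis parameter at 45°S:
f = 2Ω sin φ = 2 × 7.29×10⁻⁵ × sin 45° = 1.03×10⁻⁴ s⁻¹
Height gradient: |∂Z/∂n| = 120 m / 536000 m = 2.24×10⁻⁴
On a pressure surface, geostrophic balance gives V_g = (g/f)|∂Z/∂n|:
V_g = 9.81 × 2.24×10⁻⁴ / 1.03×10⁻⁴ = 21.3 m/s

21 m s⁻¹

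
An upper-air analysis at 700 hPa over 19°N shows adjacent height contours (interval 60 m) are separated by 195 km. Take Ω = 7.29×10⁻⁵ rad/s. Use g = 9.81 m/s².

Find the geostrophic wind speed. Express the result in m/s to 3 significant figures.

63.6 m/s

Coriolis parameter at 19°N:
f = 2Ω sin φ = 2 × 7.29×10⁻⁵ × sin 19° = 4.75×10⁻⁵ s⁻¹
Height gradient: |∂Z/∂n| = 60 m / 195000 m = 3.08×10⁻⁴
On a pressure surface, geostrophic balance gives V_g = (g/f)|∂Z/∂n|:
V_g = 9.81 × 3.08×10⁻⁴ / 4.75×10⁻⁵ = 63.6 m/s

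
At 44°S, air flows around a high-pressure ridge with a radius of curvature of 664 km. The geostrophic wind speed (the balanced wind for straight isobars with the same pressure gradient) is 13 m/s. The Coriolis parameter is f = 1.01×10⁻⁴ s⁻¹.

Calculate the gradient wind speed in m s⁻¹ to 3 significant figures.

Around a high, pressure-gradient force acts outward with centrifugal, so Coriolis balances both:
fV = (1/ρ)|∂P/∂n| + V²/R  →  V² − fR·V + fR·V_g = 0
With fR = 1.01×10⁻⁴ × 664×10³ m = 67.1 m/s:
V = [fR − √((fR)² − 4 fR V_g)]/2 = [67.1 − √(67.1² − 4×67.1×13)]/2 = 17.6 m/s
Supergeostrophic (V > V_g = 13 m/s), as expected around a high.

17.6 m s⁻¹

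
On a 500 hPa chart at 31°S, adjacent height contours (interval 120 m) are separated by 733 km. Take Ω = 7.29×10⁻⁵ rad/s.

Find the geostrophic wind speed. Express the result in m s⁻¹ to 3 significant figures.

21.4 m s⁻¹

Coriolis parameter at 31°S:
f = 2Ω sin φ = 2 × 7.29×10⁻⁵ × sin 31° = 7.51×10⁻⁵ s⁻¹
Height gradient: |∂Z/∂n| = 120 m / 733000 m = 1.64×10⁻⁴
On a pressure surface, geostrophic balance gives V_g = (g/f)|∂Z/∂n|:
V_g = 9.81 × 1.64×10⁻⁴ / 7.51×10⁻⁵ = 21.4 m/s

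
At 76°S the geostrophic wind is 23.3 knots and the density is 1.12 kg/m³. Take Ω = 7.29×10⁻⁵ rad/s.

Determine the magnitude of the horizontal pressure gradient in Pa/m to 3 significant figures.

Coriolis parameter at 76°S:
f = 2Ω sin φ = 2 × 7.29×10⁻⁵ × sin 76° = 1.41×10⁻⁴ s⁻¹
Wind speed in SI: 23.3 knots = 12.0 m/s
Geostrophic balance rearranged: |∂P/∂n| = f ρ V_g
|∂P/∂n| = 1.41×10⁻⁴ × 1.12 × 12.0 = 1.90×10⁻³ Pa/m

1.90×10⁻³ Pa/m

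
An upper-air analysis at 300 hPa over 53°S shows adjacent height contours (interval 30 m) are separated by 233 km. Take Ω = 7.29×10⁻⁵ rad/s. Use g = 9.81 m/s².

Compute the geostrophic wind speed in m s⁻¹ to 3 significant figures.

Coriolis parameter at 53°S:
f = 2Ω sin φ = 2 × 7.29×10⁻⁵ × sin 53° = 1.16×10⁻⁴ s⁻¹
Height gradient: |∂Z/∂n| = 30 m / 233000 m = 1.29×10⁻⁴
On a pressure surface, geostrophic balance gives V_g = (g/f)|∂Z/∂n|:
V_g = 9.81 × 1.29×10⁻⁴ / 1.16×10⁻⁴ = 10.8 m/s

10.8 m s⁻¹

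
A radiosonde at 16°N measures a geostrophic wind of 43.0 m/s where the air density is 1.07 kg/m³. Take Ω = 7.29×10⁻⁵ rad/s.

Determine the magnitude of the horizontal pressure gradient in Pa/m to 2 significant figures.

Coriolis parameter at 16°N:
f = 2Ω sin φ = 2 × 7.29×10⁻⁵ × sin 16° = 4.02×10⁻⁵ s⁻¹
Geostrophic balance rearranged: |∂P/∂n| = f ρ V_g
|∂P/∂n| = 4.02×10⁻⁵ × 1.07 × 43.0 = 1.85×10⁻³ Pa/m

1.8×10⁻³ Pa/m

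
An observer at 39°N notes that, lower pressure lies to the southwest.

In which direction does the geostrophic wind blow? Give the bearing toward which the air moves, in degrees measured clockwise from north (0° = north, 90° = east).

315°

The pressure-gradient force points toward the southwest (bearing 225°).
Geostrophic balance: in the Northern Hemisphere the Coriolis force deflects motion to the right, so the geostrophic wind blows 90° to the right of the pressure-gradient force (low pressure on the left).
Rotating 225° by 90° clockwise gives 315° — the wind blows toward the northwest.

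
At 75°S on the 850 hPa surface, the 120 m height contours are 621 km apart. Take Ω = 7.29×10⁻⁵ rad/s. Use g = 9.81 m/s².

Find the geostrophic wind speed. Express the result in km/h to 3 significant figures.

48.5 km/h

Coriolis parameter at 75°S:
f = 2Ω sin φ = 2 × 7.29×10⁻⁵ × sin 75° = 1.41×10⁻⁴ s⁻¹
Height gradient: |∂Z/∂n| = 120 m / 621000 m = 1.93×10⁻⁴
On a pressure surface, geostrophic balance gives V_g = (g/f)|∂Z/∂n|:
V_g = 9.81 × 1.93×10⁻⁴ / 1.41×10⁻⁴ = 13.5 m/s
Converting: 13.5 m/s × 3.6 = 48.5 km/h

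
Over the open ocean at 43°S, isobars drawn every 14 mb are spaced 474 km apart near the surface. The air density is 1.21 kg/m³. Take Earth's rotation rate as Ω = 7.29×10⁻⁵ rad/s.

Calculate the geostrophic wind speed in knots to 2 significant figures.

Coriolis parameter at 43°S:
f = 2Ω sin φ = 2 × 7.29×10⁻⁵ × sin 43° = 9.94×10⁻⁵ s⁻¹
Pressure gradient: |∂P/∂n| = 1400 Pa / 474000 m = 2.95×10⁻³ Pa/m
Geostrophic balance (pressure-gradient force = Coriolis force):
V_g = (1/(fρ)) |∂P/∂n| = 2.95×10⁻³ / (9.94×10⁻⁵ × 1.21) = 24.5 m/s
Converting: 24.5 m/s × 1.944 = 48 knots

48 knots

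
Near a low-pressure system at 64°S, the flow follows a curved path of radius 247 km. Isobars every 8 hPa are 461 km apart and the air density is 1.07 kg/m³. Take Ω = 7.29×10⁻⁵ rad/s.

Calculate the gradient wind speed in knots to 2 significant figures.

Coriolis parameter at 64°S:
f = 2Ω sin φ = 2 × 7.29×10⁻⁵ × sin 64° = 1.31×10⁻⁴ s⁻¹
Pressure gradient: |∂P/∂n| = 800 Pa / 461000 m = 1.74×10⁻³ Pa/m
Geostrophic speed: V_g = |∂P/∂n|/(fρ) = 1.74×10⁻³/(1.31×10⁻⁴ × 1.07) = 12.4 m/s
Around a low, centrifugal force acts outward with Coriolis, so pressure-gradient force balances both:
(1/ρ)|∂P/∂n| = fV + V²/R  →  V² + fR·V − fR·V_g = 0
With fR = 1.31×10⁻⁴ × 247×10³ m = 32.4 m/s:
V = [−fR + √((fR)² + 4 fR V_g)]/2 = [−32.4 + √(32.4² + 4×32.4×12.4)]/2 = 9.56 m/s
Subgeostrophic (V < V_g = 12.4 m/s), as expected around a low.
Converting: 9.56 m/s × 1.944 = 19 knots

19 knots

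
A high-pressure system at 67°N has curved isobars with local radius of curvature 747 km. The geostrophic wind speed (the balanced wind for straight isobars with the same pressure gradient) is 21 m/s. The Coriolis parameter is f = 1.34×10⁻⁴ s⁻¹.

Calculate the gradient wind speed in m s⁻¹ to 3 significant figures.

Around a high, pressure-gradient force acts outward with centrifugal, so Coriolis balances both:
fV = (1/ρ)|∂P/∂n| + V²/R  →  V² − fR·V + fR·V_g = 0
With fR = 1.34×10⁻⁴ × 747×10³ m = 100 m/s:
V = [fR − √((fR)² − 4 fR V_g)]/2 = [100 − √(100² − 4×100×21)]/2 = 30 m/s
Supergeostrophic (V > V_g = 21 m/s), as expected around a high.

30.0 m s⁻¹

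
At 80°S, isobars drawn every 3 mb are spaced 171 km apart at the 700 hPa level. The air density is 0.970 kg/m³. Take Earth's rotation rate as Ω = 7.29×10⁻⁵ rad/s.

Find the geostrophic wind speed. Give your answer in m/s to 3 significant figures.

Coriolis parameter at 80°S:
f = 2Ω sin φ = 2 × 7.29×10⁻⁵ × sin 80° = 1.44×10⁻⁴ s⁻¹
Pressure gradient: |∂P/∂n| = 300 Pa / 171000 m = 1.75×10⁻³ Pa/m
Geostrophic balance (pressure-gradient force = Coriolis force):
V_g = (1/(fρ)) |∂P/∂n| = 1.75×10⁻³ / (1.44×10⁻⁴ × 0.970) = 12.6 m/s

12.6 m/s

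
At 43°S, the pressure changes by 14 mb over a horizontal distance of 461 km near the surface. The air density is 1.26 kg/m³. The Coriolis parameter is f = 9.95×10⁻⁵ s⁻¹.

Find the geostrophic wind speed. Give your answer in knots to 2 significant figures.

47 knots

Pressure gradient: |∂P/∂n| = 1400 Pa / 461000 m = 3.04×10⁻³ Pa/m
Geostrophic balance (pressure-gradient force = Coriolis force):
V_g = (1/(fρ)) |∂P/∂n| = 3.04×10⁻³ / (9.95×10⁻⁵ × 1.26) = 24.2 m/s
Converting: 24.2 m/s × 1.944 = 47 knots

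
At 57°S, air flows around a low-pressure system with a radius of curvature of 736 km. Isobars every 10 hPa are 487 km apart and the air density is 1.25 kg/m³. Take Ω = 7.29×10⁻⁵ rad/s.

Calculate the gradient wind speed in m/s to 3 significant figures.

11.9 m/s

Coriolis parameter at 57°S:
f = 2Ω sin φ = 2 × 7.29×10⁻⁵ × sin 57° = 1.22×10⁻⁴ s⁻¹
Pressure gradient: |∂P/∂n| = 1000 Pa / 487000 m = 2.05×10⁻³ Pa/m
Geostrophic speed: V_g = |∂P/∂n|/(fρ) = 2.05×10⁻³/(1.22×10⁻⁴ × 1.25) = 13.4 m/s
Around a low, centrifugal force acts outward with Coriolis, so pressure-gradient force balances both:
(1/ρ)|∂P/∂n| = fV + V²/R  →  V² + fR·V − fR·V_g = 0
With fR = 1.22×10⁻⁴ × 736×10³ m = 90.0 m/s:
V = [−fR + √((fR)² + 4 fR V_g)]/2 = [−90.0 + √(90.0² + 4×90.0×13.4)]/2 = 11.9 m/s
Subgeostrophic (V < V_g = 13.4 m/s), as expected around a low.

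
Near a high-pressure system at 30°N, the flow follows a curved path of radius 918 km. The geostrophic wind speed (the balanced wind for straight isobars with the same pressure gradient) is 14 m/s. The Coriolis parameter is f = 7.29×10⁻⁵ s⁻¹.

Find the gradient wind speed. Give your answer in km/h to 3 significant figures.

Around a high, pressure-gradient force acts outward with centrifugal, so Coriolis balances both:
fV = (1/ρ)|∂P/∂n| + V²/R  →  V² − fR·V + fR·V_g = 0
With fR = 7.29×10⁻⁵ × 918×10³ m = 66.9 m/s:
V = [fR − √((fR)² − 4 fR V_g)]/2 = [66.9 − √(66.9² − 4×66.9×14)]/2 = 19.9 m/s
Supergeostrophic (V > V_g = 14 m/s), as expected around a high.
Converting: 19.9 m/s × 3.6 = 71.8 km/h

71.8 km/h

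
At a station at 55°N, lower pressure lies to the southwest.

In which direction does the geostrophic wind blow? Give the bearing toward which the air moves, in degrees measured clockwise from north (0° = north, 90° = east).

315°

The pressure-gradient force points toward the southwest (bearing 225°).
Geostrophic balance: in the Northern Hemisphere the Coriolis force deflects motion to the right, so the geostrophic wind blows 90° to the right of the pressure-gradient force (low pressure on the left).
Rotating 225° by 90° clockwise gives 315° — the wind blows toward the northwest.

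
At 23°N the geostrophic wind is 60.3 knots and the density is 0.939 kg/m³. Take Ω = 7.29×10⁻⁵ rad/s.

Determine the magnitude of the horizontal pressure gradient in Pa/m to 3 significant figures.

1.66×10⁻³ Pa/m

Coriolis parameter at 23°N:
f = 2Ω sin φ = 2 × 7.29×10⁻⁵ × sin 23° = 5.70×10⁻⁵ s⁻¹
Wind speed in SI: 60.3 knots = 31.0 m/s
Geostrophic balance rearranged: |∂P/∂n| = f ρ V_g
|∂P/∂n| = 5.70×10⁻⁵ × 0.939 × 31.0 = 1.66×10⁻³ Pa/m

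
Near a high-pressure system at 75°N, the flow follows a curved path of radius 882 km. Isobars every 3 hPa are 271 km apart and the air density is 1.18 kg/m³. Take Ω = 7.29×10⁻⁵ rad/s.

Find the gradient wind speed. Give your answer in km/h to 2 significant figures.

Coriolis parameter at 75°N:
f = 2Ω sin φ = 2 × 7.29×10⁻⁵ × sin 75° = 1.41×10⁻⁴ s⁻¹
Pressure gradient: |∂P/∂n| = 300 Pa / 271000 m = 1.11×10⁻³ Pa/m
Geostrophic speed: V_g = |∂P/∂n|/(fρ) = 1.11×10⁻³/(1.41×10⁻⁴ × 1.18) = 6.66 m/s
Around a high, pressure-gradient force acts outward with centrifugal, so Coriolis balances both:
fV = (1/ρ)|∂P/∂n| + V²/R  →  V² − fR·V + fR·V_g = 0
With fR = 1.41×10⁻⁴ × 882×10³ m = 124 m/s:
V = [fR − √((fR)² − 4 fR V_g)]/2 = [124 − √(124² − 4×124×6.66)]/2 = 7.06 m/s
Supergeostrophic (V > V_g = 6.66 m/s), as expected around a high.
Converting: 7.06 m/s × 3.6 = 25 km/h

25 km/h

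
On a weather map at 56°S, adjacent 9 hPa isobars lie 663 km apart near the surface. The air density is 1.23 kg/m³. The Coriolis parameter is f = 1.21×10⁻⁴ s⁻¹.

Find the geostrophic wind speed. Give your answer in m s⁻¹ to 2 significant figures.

9.1 m s⁻¹

Pressure gradient: |∂P/∂n| = 900 Pa / 663000 m = 1.36×10⁻³ Pa/m
Geostrophic balance (pressure-gradient force = Coriolis force):
V_g = (1/(fρ)) |∂P/∂n| = 1.36×10⁻³ / (1.21×10⁻⁴ × 1.23) = 9.12 m/s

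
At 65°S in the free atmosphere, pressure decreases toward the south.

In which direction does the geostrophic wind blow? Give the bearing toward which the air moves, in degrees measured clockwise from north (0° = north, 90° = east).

The pressure-gradient force points toward the south (bearing 180°).
Geostrophic balance: in the Southern Hemisphere the Coriolis force deflects motion to the left, so the geostrophic wind blows 90° to the left of the pressure-gradient force (low pressure on the right).
Rotating 180° by 90° counterclockwise gives 090° — the wind blows toward the east.

090°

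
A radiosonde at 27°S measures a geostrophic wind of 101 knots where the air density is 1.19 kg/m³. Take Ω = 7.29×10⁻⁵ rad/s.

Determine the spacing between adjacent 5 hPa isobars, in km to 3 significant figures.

122 km

Coriolis parameter at 27°S:
f = 2Ω sin φ = 2 × 7.29×10⁻⁵ × sin 27° = 6.62×10⁻⁵ s⁻¹
Wind speed in SI: 101 knots = 52.0 m/s
Geostrophic balance rearranged: |∂P/∂n| = f ρ V_g
|∂P/∂n| = 6.62×10⁻⁵ × 1.19 × 52.0 = 4.09×10⁻³ Pa/m
Isobar spacing: Δn = ΔP/|∂P/∂n| = 500 Pa / 4.09×10⁻³ Pa/m = 122169 m ≈ 122 km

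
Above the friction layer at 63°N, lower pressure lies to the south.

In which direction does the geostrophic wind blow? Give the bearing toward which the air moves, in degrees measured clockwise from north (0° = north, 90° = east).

The pressure-gradient force points toward the south (bearing 180°).
Geostrophic balance: in the Northern Hemisphere the Coriolis force deflects motion to the right, so the geostrophic wind blows 90° to the right of the pressure-gradient force (low pressure on the left).
Rotating 180° by 90° clockwise gives 270° — the wind blows toward the west.

270°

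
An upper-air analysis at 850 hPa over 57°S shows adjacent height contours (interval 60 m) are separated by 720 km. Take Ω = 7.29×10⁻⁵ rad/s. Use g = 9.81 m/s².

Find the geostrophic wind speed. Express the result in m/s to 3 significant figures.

Coriolis parameter at 57°S:
f = 2Ω sin φ = 2 × 7.29×10⁻⁵ × sin 57° = 1.22×10⁻⁴ s⁻¹
Height gradient: |∂Z/∂n| = 60 m / 720000 m = 8.33×10⁻⁵
On a pressure surface, geostrophic balance gives V_g = (g/f)|∂Z/∂n|:
V_g = 9.81 × 8.33×10⁻⁵ / 1.22×10⁻⁴ = 6.69 m/s

6.69 m/s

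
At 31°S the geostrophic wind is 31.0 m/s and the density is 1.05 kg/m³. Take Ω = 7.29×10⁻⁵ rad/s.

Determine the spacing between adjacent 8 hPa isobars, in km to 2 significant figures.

Coriolis parameter at 31°S:
f = 2Ω sin φ = 2 × 7.29×10⁻⁵ × sin 31° = 7.51×10⁻⁵ s⁻¹
Geostrophic balance rearranged: |∂P/∂n| = f ρ V_g
|∂P/∂n| = 7.51×10⁻⁵ × 1.05 × 31.0 = 2.44×10⁻³ Pa/m
Isobar spacing: Δn = ΔP/|∂P/∂n| = 800 Pa / 2.44×10⁻³ Pa/m = 327297 m ≈ 330 km

330 km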